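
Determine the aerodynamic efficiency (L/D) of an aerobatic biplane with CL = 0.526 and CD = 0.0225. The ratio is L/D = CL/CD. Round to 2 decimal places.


Step 1: L/D = CL / CD = 0.526 / 0.0225
Step 2: L/D = 23.38

23.38


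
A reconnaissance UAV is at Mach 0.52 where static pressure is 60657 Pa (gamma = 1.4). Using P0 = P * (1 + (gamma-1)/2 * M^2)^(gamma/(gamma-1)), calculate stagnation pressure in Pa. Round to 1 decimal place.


Step 1: (gamma-1)/2 * M^2 = 0.2 * 0.2704 = 0.05408
Step 2: 1 + 0.05408 = 1.05408
Step 3: Exponent gamma/(gamma-1) = 3.5
Step 4: P0 = 60657 * 1.05408^3.5 = 72935.4 Pa

72935.4


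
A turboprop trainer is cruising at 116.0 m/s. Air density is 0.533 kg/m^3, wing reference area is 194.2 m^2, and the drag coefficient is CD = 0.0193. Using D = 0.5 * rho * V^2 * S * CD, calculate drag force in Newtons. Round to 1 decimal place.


Step 1: Dynamic pressure q = 0.5 * 0.533 * 116.0^2 = 3586.024 Pa
Step 2: Drag D = q * S * CD = 3586.024 * 194.2 * 0.0193
Step 3: D = 13440.6 N

13440.6


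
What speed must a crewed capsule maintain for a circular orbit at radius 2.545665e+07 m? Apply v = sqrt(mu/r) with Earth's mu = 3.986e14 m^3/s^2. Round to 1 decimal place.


Step 1: mu / r = 3.986e14 / 2.545665e+07 = 15657991.1339
Step 2: v = sqrt(15657991.1339) = 3957.0 m/s

3957.0


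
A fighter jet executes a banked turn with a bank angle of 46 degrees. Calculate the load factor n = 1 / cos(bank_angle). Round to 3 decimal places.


Step 1: Convert 46 degrees to radians = 0.802851
Step 2: cos(46 deg) = 0.694658
Step 3: n = 1 / 0.694658 = 1.440

1.440


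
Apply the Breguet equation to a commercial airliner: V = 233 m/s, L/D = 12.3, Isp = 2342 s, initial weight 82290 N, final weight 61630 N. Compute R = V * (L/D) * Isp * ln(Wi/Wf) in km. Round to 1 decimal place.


Step 1: Coefficient = V * (L/D) * Isp = 233 * 12.3 * 2342 = 6711937.8 m
Step 2: Wi/Wf = 82290 / 61630 = 1.335226
Step 3: ln(1.335226) = 0.289101
Step 4: R = 6711937.8 * 0.289101 = 1940426.8 m = 1940.4 km

1940.4


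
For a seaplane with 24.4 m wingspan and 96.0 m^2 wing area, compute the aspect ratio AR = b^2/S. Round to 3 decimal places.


Step 1: b^2 = 24.4^2 = 595.36
Step 2: AR = 595.36 / 96.0 = 6.202

6.202


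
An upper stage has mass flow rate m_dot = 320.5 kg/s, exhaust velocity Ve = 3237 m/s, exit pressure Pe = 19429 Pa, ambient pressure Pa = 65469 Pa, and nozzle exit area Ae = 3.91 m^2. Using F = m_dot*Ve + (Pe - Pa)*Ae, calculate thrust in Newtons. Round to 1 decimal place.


Step 1: Momentum thrust = m_dot * Ve = 320.5 * 3237 = 1037458.5 N
Step 2: Pressure thrust = (Pe - Pa) * Ae = (19429 - 65469) * 3.91 = -180016.40 N
Step 3: Total thrust F = 1037458.5 + -180016.40 = 857442.1 N

857442.1


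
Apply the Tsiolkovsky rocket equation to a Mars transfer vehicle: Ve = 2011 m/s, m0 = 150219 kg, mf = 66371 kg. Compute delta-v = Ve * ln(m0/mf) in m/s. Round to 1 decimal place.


Step 1: Mass ratio m0/mf = 150219 / 66371 = 2.263323
Step 2: ln(2.263323) = 0.816834
Step 3: delta-v = 2011 * 0.816834 = 1642.7 m/s

1642.7


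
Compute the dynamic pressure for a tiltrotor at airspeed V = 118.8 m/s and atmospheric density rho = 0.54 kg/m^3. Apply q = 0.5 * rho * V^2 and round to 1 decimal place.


Step 1: V^2 = 118.8^2 = 14113.44
Step 2: q = 0.5 * 0.54 * 14113.44
Step 3: q = 3810.6 Pa

3810.6


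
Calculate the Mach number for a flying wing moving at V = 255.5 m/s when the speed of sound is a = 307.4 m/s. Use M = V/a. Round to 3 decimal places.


Step 1: M = V / a = 255.5 / 307.4
Step 2: M = 0.831

0.831


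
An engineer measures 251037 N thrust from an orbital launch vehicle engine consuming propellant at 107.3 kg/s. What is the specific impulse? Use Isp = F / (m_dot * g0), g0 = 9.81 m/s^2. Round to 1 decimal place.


Step 1: m_dot * g0 = 107.3 * 9.81 = 1052.61
Step 2: Isp = 251037 / 1052.61 = 238.5 s

238.5


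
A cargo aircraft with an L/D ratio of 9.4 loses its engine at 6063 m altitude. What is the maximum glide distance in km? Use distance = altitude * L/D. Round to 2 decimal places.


Step 1: Glide distance = altitude * L/D = 6063 * 9.4 = 56992.2 m
Step 2: Convert to km: 56992.2 / 1000 = 56.99 km

56.99


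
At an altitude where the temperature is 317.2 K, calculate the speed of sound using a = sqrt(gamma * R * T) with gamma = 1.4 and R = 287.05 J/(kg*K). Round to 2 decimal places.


Step 1: gamma * R * T = 1.4 * 287.05 * 317.2 = 127473.164
Step 2: a = sqrt(127473.164) = 357.03 m/s

357.03


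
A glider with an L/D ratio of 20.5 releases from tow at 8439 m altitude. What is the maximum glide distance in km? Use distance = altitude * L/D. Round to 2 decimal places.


Step 1: Glide distance = altitude * L/D = 8439 * 20.5 = 172999.5 m
Step 2: Convert to km: 172999.5 / 1000 = 173.00 km

173.00


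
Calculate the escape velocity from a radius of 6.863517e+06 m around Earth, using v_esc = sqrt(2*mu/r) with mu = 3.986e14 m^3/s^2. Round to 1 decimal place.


Step 1: 2*mu/r = 2 * 3.986e14 / 6.863517e+06 = 116150364.3103
Step 2: v_esc = sqrt(116150364.3103) = 10777.3 m/s

10777.3


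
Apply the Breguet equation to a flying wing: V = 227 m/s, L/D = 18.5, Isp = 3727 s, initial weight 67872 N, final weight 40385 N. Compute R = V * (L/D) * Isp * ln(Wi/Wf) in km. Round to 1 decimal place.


Step 1: Coefficient = V * (L/D) * Isp = 227 * 18.5 * 3727 = 15651536.5 m
Step 2: Wi/Wf = 67872 / 40385 = 1.680624
Step 3: ln(1.680624) = 0.519165
Step 4: R = 15651536.5 * 0.519165 = 8125732.3 m = 8125.7 km

8125.7


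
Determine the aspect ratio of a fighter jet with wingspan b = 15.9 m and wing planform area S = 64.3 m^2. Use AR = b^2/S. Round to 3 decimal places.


Step 1: b^2 = 15.9^2 = 252.81
Step 2: AR = 252.81 / 64.3 = 3.932

3.932


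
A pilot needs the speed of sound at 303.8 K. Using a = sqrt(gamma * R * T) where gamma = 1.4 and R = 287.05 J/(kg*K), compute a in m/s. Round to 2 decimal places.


Step 1: gamma * R * T = 1.4 * 287.05 * 303.8 = 122088.106
Step 2: a = sqrt(122088.106) = 349.41 m/s

349.41


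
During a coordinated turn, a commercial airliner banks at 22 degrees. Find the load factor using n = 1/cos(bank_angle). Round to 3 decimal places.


Step 1: Convert 22 degrees to radians = 0.383972
Step 2: cos(22 deg) = 0.927184
Step 3: n = 1 / 0.927184 = 1.079

1.079


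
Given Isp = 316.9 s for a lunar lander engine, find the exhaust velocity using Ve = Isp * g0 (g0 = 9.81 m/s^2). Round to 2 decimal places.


Step 1: Ve = Isp * g0 = 316.9 * 9.81
Step 2: Ve = 3108.79 m/s

3108.79


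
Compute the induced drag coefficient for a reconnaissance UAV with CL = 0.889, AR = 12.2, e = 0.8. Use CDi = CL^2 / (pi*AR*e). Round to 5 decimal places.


Step 1: CL^2 = 0.889^2 = 0.790321
Step 2: pi * AR * e = 3.14159 * 12.2 * 0.8 = 30.661944
Step 3: CDi = 0.790321 / 30.661944 = 0.02578

0.02578


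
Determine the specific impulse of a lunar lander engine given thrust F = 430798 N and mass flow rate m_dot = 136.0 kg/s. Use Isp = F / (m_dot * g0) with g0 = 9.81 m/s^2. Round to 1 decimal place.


Step 1: m_dot * g0 = 136.0 * 9.81 = 1334.16
Step 2: Isp = 430798 / 1334.16 = 322.9 s

322.9


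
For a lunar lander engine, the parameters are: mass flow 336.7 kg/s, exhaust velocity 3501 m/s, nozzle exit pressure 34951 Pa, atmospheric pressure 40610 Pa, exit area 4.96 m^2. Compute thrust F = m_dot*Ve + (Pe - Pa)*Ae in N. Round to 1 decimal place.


Step 1: Momentum thrust = m_dot * Ve = 336.7 * 3501 = 1178786.7 N
Step 2: Pressure thrust = (Pe - Pa) * Ae = (34951 - 40610) * 4.96 = -28068.64 N
Step 3: Total thrust F = 1178786.7 + -28068.64 = 1150718.1 N

1150718.1


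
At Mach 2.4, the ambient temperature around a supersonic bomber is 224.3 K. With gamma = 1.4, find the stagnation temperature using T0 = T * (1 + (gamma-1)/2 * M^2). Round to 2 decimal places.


Step 1: (gamma-1)/2 = 0.2
Step 2: M^2 = 5.76
Step 3: 1 + 0.2 * 5.76 = 2.152
Step 4: T0 = 224.3 * 2.152 = 482.69 K

482.69


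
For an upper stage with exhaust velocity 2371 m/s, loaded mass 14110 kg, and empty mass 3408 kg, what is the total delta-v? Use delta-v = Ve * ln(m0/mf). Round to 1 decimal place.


Step 1: Mass ratio m0/mf = 14110 / 3408 = 4.140258
Step 2: ln(4.140258) = 1.420758
Step 3: delta-v = 2371 * 1.420758 = 3368.6 m/s

3368.6


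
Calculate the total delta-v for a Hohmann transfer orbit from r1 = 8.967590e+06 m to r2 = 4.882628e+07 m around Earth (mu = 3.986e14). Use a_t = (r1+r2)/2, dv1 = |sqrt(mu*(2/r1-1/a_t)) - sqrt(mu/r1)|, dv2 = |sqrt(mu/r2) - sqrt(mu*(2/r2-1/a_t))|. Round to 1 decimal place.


Step 1: Transfer semi-major axis a_t = (8.967590e+06 + 4.882628e+07) / 2 = 2.889694e+07 m
Step 2: v1 (circular at r1) = sqrt(mu/r1) = 6667.0 m/s
Step 3: v_t1 = sqrt(mu*(2/r1 - 1/a_t)) = 8666.26 m/s
Step 4: dv1 = |8666.26 - 6667.0| = 1999.25 m/s
Step 5: v2 (circular at r2) = 2857.21 m/s, v_t2 = 1591.67 m/s
Step 6: dv2 = |2857.21 - 1591.67| = 1265.53 m/s
Step 7: Total delta-v = 1999.25 + 1265.53 = 3264.8 m/s

3264.8


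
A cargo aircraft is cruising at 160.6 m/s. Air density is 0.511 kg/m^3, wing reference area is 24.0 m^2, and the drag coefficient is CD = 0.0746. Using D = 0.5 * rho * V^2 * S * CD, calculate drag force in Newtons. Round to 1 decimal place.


Step 1: Dynamic pressure q = 0.5 * 0.511 * 160.6^2 = 6589.948 Pa
Step 2: Drag D = q * S * CD = 6589.948 * 24.0 * 0.0746
Step 3: D = 11798.6 N

11798.6


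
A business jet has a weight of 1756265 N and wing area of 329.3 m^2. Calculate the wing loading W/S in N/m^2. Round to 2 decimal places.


Step 1: Wing loading = W / S = 1756265 / 329.3
Step 2: Wing loading = 5333.33 N/m^2

5333.33


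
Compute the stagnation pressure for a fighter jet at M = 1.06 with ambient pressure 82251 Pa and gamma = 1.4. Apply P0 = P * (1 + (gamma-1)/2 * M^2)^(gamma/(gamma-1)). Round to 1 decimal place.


Step 1: (gamma-1)/2 * M^2 = 0.2 * 1.1236 = 0.22472
Step 2: 1 + 0.22472 = 1.22472
Step 3: Exponent gamma/(gamma-1) = 3.5
Step 4: P0 = 82251 * 1.22472^3.5 = 167213.0 Pa

167213.0


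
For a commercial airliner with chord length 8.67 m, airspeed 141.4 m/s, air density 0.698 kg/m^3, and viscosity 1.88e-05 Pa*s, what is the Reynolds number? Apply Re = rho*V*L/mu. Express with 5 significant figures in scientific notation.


Step 1: Numerator = rho * V * L = 0.698 * 141.4 * 8.67 = 855.704724
Step 2: Re = 855.704724 / 1.88e-05
Step 3: Re = 4.5516e+07

4.5516e+07


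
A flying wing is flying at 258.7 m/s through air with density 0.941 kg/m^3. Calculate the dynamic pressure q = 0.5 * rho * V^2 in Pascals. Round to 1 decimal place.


Step 1: V^2 = 258.7^2 = 66925.69
Step 2: q = 0.5 * 0.941 * 66925.69
Step 3: q = 31488.5 Pa

31488.5


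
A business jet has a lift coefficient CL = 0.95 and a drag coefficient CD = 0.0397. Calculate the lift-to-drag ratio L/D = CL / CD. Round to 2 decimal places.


Step 1: L/D = CL / CD = 0.95 / 0.0397
Step 2: L/D = 23.93

23.93


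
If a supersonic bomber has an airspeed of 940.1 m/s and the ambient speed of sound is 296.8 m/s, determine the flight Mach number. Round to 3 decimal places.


Step 1: M = V / a = 940.1 / 296.8
Step 2: M = 3.167

3.167


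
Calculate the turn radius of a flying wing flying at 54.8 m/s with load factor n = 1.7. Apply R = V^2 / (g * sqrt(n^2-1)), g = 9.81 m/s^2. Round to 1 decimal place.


Step 1: V^2 = 54.8^2 = 3003.04
Step 2: n^2 - 1 = 1.7^2 - 1 = 1.89
Step 3: sqrt(1.89) = 1.374773
Step 4: R = 3003.04 / (9.81 * 1.374773) = 222.7 m

222.7


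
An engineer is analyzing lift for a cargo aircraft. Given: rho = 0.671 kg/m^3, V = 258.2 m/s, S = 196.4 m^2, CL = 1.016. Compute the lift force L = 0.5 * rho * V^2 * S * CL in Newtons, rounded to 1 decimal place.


Step 1: Calculate dynamic pressure q = 0.5 * 0.671 * 258.2^2 = 0.5 * 0.671 * 66667.24 = 22366.859 Pa
Step 2: Multiply by wing area and lift coefficient: L = 22366.859 * 196.4 * 1.016
Step 3: L = 4392851.1115 * 1.016 = 4463136.7 N

4463136.7


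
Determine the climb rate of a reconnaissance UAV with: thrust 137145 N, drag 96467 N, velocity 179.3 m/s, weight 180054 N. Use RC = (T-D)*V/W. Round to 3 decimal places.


Step 1: Excess thrust = T - D = 137145 - 96467 = 40678 N
Step 2: Excess power = 40678 * 179.3 = 7293565.4 W
Step 3: RC = 7293565.4 / 180054 = 40.508 m/s

40.508


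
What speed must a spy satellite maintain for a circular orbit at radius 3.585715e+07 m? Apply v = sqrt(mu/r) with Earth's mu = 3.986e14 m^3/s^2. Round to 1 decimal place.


Step 1: mu / r = 3.986e14 / 3.585715e+07 = 11116332.4469
Step 2: v = sqrt(11116332.4469) = 3334.1 m/s

3334.1


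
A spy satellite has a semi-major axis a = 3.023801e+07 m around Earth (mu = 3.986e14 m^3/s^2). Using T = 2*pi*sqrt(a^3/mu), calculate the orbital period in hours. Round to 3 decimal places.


Step 1: a^3 / mu = 2.764774e+22 / 3.986e14 = 6.936211e+07
Step 2: sqrt(6.936211e+07) = 8328.3921 s
Step 3: T = 2*pi * 8328.3921 = 52328.83 s
Step 4: T in hours = 52328.83 / 3600 = 14.536 hours

14.536


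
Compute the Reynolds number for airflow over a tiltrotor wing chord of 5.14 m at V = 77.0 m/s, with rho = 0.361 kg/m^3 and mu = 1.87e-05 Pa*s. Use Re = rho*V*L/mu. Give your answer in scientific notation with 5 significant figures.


Step 1: Numerator = rho * V * L = 0.361 * 77.0 * 5.14 = 142.87658
Step 2: Re = 142.87658 / 1.87e-05
Step 3: Re = 7.6405e+06

7.6405e+06


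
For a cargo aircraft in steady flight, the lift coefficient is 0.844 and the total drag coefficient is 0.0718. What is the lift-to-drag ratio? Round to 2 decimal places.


Step 1: L/D = CL / CD = 0.844 / 0.0718
Step 2: L/D = 11.75

11.75


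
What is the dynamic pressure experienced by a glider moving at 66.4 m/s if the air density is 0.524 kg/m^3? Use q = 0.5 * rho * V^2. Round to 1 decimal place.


Step 1: V^2 = 66.4^2 = 4408.96
Step 2: q = 0.5 * 0.524 * 4408.96
Step 3: q = 1155.1 Pa

1155.1


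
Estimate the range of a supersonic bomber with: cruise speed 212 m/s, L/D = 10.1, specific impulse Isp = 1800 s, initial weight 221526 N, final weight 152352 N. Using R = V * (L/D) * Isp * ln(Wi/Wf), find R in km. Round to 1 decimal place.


Step 1: Coefficient = V * (L/D) * Isp = 212 * 10.1 * 1800 = 3854160.0 m
Step 2: Wi/Wf = 221526 / 152352 = 1.454041
Step 3: ln(1.454041) = 0.374346
Step 4: R = 3854160.0 * 0.374346 = 1442790.7 m = 1442.8 km

1442.8


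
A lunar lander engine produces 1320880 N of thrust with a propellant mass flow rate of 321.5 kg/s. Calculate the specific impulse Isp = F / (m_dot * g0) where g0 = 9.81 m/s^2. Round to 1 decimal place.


Step 1: m_dot * g0 = 321.5 * 9.81 = 3153.91
Step 2: Isp = 1320880 / 3153.91 = 418.8 s

418.8


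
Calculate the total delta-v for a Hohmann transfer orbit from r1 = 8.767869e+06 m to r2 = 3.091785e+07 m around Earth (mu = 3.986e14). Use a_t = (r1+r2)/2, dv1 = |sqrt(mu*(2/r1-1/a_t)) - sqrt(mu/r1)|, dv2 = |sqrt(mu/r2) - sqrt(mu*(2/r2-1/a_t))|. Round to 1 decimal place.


Step 1: Transfer semi-major axis a_t = (8.767869e+06 + 3.091785e+07) / 2 = 1.984286e+07 m
Step 2: v1 (circular at r1) = sqrt(mu/r1) = 6742.51 m/s
Step 3: v_t1 = sqrt(mu*(2/r1 - 1/a_t)) = 8416.36 m/s
Step 4: dv1 = |8416.36 - 6742.51| = 1673.85 m/s
Step 5: v2 (circular at r2) = 3590.58 m/s, v_t2 = 2386.76 m/s
Step 6: dv2 = |3590.58 - 2386.76| = 1203.81 m/s
Step 7: Total delta-v = 1673.85 + 1203.81 = 2877.7 m/s

2877.7


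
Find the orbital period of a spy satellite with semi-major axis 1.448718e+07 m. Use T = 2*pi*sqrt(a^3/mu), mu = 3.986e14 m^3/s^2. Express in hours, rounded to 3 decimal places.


Step 1: a^3 / mu = 3.040546e+21 / 3.986e14 = 7.628063e+06
Step 2: sqrt(7.628063e+06) = 2761.8948 s
Step 3: T = 2*pi * 2761.8948 = 17353.5 s
Step 4: T in hours = 17353.5 / 3600 = 4.820 hours

4.820


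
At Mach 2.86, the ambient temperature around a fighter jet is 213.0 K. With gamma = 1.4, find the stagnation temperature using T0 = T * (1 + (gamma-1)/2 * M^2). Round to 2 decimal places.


Step 1: (gamma-1)/2 = 0.2
Step 2: M^2 = 8.1796
Step 3: 1 + 0.2 * 8.1796 = 2.63592
Step 4: T0 = 213.0 * 2.63592 = 561.45 K

561.45


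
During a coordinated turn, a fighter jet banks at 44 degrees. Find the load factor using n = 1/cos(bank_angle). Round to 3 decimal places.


Step 1: Convert 44 degrees to radians = 0.767945
Step 2: cos(44 deg) = 0.71934
Step 3: n = 1 / 0.71934 = 1.390

1.390


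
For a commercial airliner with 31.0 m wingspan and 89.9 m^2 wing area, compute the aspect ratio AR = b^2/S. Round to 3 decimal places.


Step 1: b^2 = 31.0^2 = 961.0
Step 2: AR = 961.0 / 89.9 = 10.690

10.690


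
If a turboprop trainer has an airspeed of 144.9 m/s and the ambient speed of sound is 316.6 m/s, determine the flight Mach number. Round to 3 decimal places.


Step 1: M = V / a = 144.9 / 316.6
Step 2: M = 0.458

0.458


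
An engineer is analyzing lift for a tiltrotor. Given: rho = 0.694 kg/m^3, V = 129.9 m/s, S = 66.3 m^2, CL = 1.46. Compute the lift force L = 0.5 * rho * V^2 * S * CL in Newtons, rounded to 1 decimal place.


Step 1: Calculate dynamic pressure q = 0.5 * 0.694 * 129.9^2 = 0.5 * 0.694 * 16874.01 = 5855.2815 Pa
Step 2: Multiply by wing area and lift coefficient: L = 5855.2815 * 66.3 * 1.46
Step 3: L = 388205.1615 * 1.46 = 566779.5 N

566779.5


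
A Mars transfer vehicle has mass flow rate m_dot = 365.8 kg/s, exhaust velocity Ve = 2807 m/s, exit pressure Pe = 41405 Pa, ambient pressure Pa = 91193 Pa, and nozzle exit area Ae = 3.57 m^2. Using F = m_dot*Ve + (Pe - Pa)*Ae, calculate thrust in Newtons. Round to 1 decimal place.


Step 1: Momentum thrust = m_dot * Ve = 365.8 * 2807 = 1026800.6 N
Step 2: Pressure thrust = (Pe - Pa) * Ae = (41405 - 91193) * 3.57 = -177743.16 N
Step 3: Total thrust F = 1026800.6 + -177743.16 = 849057.4 N

849057.4


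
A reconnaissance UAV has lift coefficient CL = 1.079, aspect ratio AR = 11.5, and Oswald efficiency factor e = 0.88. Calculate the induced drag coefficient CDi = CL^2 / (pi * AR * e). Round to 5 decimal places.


Step 1: CL^2 = 1.079^2 = 1.164241
Step 2: pi * AR * e = 3.14159 * 11.5 * 0.88 = 31.792918
Step 3: CDi = 1.164241 / 31.792918 = 0.03662

0.03662


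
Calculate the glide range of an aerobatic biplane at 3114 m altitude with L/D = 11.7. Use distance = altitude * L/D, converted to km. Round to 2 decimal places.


Step 1: Glide distance = altitude * L/D = 3114 * 11.7 = 36433.8 m
Step 2: Convert to km: 36433.8 / 1000 = 36.43 km

36.43


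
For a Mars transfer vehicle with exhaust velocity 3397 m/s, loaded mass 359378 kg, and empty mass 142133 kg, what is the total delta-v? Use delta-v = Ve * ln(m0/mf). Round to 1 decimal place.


Step 1: Mass ratio m0/mf = 359378 / 142133 = 2.528463
Step 2: ln(2.528463) = 0.927612
Step 3: delta-v = 3397 * 0.927612 = 3151.1 m/s

3151.1


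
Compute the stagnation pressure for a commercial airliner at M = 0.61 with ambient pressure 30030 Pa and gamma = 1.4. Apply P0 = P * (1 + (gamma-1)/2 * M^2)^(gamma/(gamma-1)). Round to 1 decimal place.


Step 1: (gamma-1)/2 * M^2 = 0.2 * 0.3721 = 0.07442
Step 2: 1 + 0.07442 = 1.07442
Step 3: Exponent gamma/(gamma-1) = 3.5
Step 4: P0 = 30030 * 1.07442^3.5 = 38606.9 Pa

38606.9


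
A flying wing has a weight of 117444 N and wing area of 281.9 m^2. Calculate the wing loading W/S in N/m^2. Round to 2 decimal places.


Step 1: Wing loading = W / S = 117444 / 281.9
Step 2: Wing loading = 416.62 N/m^2

416.62


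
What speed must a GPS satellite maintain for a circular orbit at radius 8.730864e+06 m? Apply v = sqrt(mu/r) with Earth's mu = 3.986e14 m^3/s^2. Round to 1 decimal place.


Step 1: mu / r = 3.986e14 / 8.730864e+06 = 45654129.9922
Step 2: v = sqrt(45654129.9922) = 6756.8 m/s

6756.8


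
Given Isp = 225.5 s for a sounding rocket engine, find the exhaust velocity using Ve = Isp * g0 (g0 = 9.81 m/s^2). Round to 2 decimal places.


Step 1: Ve = Isp * g0 = 225.5 * 9.81
Step 2: Ve = 2212.16 m/s

2212.16


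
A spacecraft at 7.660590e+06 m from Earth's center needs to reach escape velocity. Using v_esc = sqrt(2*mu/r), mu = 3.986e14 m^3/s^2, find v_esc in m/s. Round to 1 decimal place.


Step 1: 2*mu/r = 2 * 3.986e14 / 7.660590e+06 = 104065091.5922
Step 2: v_esc = sqrt(104065091.5922) = 10201.2 m/s

10201.2


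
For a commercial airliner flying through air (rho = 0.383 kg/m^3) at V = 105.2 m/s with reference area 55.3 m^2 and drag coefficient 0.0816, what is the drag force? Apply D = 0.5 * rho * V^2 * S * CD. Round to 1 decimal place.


Step 1: Dynamic pressure q = 0.5 * 0.383 * 105.2^2 = 2119.3382 Pa
Step 2: Drag D = q * S * CD = 2119.3382 * 55.3 * 0.0816
Step 3: D = 9563.5 N

9563.5


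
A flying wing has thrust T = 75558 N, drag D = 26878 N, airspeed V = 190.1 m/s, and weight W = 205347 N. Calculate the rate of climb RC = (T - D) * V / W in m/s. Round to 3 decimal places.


Step 1: Excess thrust = T - D = 75558 - 26878 = 48680 N
Step 2: Excess power = 48680 * 190.1 = 9254068.0 W
Step 3: RC = 9254068.0 / 205347 = 45.066 m/s

45.066


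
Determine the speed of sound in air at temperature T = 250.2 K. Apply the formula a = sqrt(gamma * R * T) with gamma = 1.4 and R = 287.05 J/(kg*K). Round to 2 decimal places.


Step 1: gamma * R * T = 1.4 * 287.05 * 250.2 = 100547.874
Step 2: a = sqrt(100547.874) = 317.09 m/s

317.09


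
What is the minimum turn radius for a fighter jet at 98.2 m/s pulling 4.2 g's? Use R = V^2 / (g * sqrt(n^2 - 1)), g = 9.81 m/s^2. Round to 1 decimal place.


Step 1: V^2 = 98.2^2 = 9643.24
Step 2: n^2 - 1 = 4.2^2 - 1 = 16.64
Step 3: sqrt(16.64) = 4.079216
Step 4: R = 9643.24 / (9.81 * 4.079216) = 241.0 m

241.0


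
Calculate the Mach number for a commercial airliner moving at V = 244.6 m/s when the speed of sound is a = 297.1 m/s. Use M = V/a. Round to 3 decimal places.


Step 1: M = V / a = 244.6 / 297.1
Step 2: M = 0.823

0.823


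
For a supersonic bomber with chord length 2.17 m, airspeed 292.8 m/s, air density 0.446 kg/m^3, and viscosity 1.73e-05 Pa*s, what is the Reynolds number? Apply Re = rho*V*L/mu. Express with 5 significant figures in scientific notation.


Step 1: Numerator = rho * V * L = 0.446 * 292.8 * 2.17 = 283.377696
Step 2: Re = 283.377696 / 1.73e-05
Step 3: Re = 1.6380e+07

1.6380e+07


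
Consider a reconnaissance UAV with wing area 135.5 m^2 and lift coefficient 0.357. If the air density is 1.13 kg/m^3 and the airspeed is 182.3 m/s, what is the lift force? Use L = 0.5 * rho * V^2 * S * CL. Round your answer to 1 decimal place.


Step 1: Calculate dynamic pressure q = 0.5 * 1.13 * 182.3^2 = 0.5 * 1.13 * 33233.29 = 18776.8088 Pa
Step 2: Multiply by wing area and lift coefficient: L = 18776.8088 * 135.5 * 0.357
Step 3: L = 2544257.5992 * 0.357 = 908300.0 N

908300.0


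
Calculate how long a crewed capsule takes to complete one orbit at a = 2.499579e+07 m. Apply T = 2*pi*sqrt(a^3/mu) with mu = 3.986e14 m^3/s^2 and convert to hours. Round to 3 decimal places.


Step 1: a^3 / mu = 1.561711e+22 / 3.986e14 = 3.917990e+07
Step 2: sqrt(3.917990e+07) = 6259.3848 s
Step 3: T = 2*pi * 6259.3848 = 39328.87 s
Step 4: T in hours = 39328.87 / 3600 = 10.925 hours

10.925


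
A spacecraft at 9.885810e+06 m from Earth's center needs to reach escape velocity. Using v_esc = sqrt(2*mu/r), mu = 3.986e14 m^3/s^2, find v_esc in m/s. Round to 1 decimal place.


Step 1: 2*mu/r = 2 * 3.986e14 / 9.885810e+06 = 80640837.726
Step 2: v_esc = sqrt(80640837.726) = 8980.0 m/s

8980.0


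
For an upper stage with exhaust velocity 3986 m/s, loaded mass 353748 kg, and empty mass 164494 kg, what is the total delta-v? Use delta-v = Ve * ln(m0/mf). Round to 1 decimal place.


Step 1: Mass ratio m0/mf = 353748 / 164494 = 2.150522
Step 2: ln(2.150522) = 0.765711
Step 3: delta-v = 3986 * 0.765711 = 3052.1 m/s

3052.1


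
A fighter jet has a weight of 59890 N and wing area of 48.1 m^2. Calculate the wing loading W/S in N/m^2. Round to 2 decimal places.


Step 1: Wing loading = W / S = 59890 / 48.1
Step 2: Wing loading = 1245.11 N/m^2

1245.11


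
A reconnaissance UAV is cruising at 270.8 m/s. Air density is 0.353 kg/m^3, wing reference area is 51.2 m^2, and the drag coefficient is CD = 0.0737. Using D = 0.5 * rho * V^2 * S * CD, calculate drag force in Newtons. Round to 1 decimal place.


Step 1: Dynamic pressure q = 0.5 * 0.353 * 270.8^2 = 12943.211 Pa
Step 2: Drag D = q * S * CD = 12943.211 * 51.2 * 0.0737
Step 3: D = 48840.4 N

48840.4


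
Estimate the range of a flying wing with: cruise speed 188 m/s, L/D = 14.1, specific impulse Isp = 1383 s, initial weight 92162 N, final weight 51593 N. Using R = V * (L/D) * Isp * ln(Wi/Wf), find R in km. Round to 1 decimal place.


Step 1: Coefficient = V * (L/D) * Isp = 188 * 14.1 * 1383 = 3666056.4 m
Step 2: Wi/Wf = 92162 / 51593 = 1.786328
Step 3: ln(1.786328) = 0.580162
Step 4: R = 3666056.4 * 0.580162 = 2126906.2 m = 2126.9 km

2126.9


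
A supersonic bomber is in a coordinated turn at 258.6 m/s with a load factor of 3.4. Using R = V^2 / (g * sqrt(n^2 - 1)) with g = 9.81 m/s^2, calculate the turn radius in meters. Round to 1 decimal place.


Step 1: V^2 = 258.6^2 = 66873.96
Step 2: n^2 - 1 = 3.4^2 - 1 = 10.56
Step 3: sqrt(10.56) = 3.249615
Step 4: R = 66873.96 / (9.81 * 3.249615) = 2097.8 m

2097.8


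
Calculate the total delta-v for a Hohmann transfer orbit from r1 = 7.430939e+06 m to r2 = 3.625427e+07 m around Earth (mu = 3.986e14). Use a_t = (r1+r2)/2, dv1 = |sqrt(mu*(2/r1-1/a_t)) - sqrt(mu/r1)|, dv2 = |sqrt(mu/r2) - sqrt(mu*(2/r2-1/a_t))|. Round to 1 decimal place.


Step 1: Transfer semi-major axis a_t = (7.430939e+06 + 3.625427e+07) / 2 = 2.184260e+07 m
Step 2: v1 (circular at r1) = sqrt(mu/r1) = 7323.97 m/s
Step 3: v_t1 = sqrt(mu*(2/r1 - 1/a_t)) = 9435.7 m/s
Step 4: dv1 = |9435.7 - 7323.97| = 2111.73 m/s
Step 5: v2 (circular at r2) = 3315.81 m/s, v_t2 = 1934.01 m/s
Step 6: dv2 = |3315.81 - 1934.01| = 1381.8 m/s
Step 7: Total delta-v = 2111.73 + 1381.8 = 3493.5 m/s

3493.5


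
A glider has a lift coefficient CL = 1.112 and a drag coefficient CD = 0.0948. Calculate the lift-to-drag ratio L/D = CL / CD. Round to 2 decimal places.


Step 1: L/D = CL / CD = 1.112 / 0.0948
Step 2: L/D = 11.73

11.73


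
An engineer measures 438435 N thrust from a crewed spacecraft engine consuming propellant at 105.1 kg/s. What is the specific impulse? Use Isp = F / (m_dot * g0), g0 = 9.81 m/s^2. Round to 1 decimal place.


Step 1: m_dot * g0 = 105.1 * 9.81 = 1031.03
Step 2: Isp = 438435 / 1031.03 = 425.2 s

425.2


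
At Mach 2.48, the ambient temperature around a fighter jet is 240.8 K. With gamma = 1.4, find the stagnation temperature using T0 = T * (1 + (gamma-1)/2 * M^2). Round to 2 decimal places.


Step 1: (gamma-1)/2 = 0.2
Step 2: M^2 = 6.1504
Step 3: 1 + 0.2 * 6.1504 = 2.23008
Step 4: T0 = 240.8 * 2.23008 = 537.00 K

537.00


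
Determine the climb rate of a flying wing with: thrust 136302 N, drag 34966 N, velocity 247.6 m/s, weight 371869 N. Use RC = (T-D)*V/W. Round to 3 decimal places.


Step 1: Excess thrust = T - D = 136302 - 34966 = 101336 N
Step 2: Excess power = 101336 * 247.6 = 25090793.6 W
Step 3: RC = 25090793.6 / 371869 = 67.472 m/s

67.472


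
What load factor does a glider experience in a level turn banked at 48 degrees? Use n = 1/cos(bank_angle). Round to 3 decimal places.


Step 1: Convert 48 degrees to radians = 0.837758
Step 2: cos(48 deg) = 0.669131
Step 3: n = 1 / 0.669131 = 1.494

1.494


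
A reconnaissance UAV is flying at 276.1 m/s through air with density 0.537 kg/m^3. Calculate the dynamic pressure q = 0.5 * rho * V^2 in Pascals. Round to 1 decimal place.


Step 1: V^2 = 276.1^2 = 76231.21
Step 2: q = 0.5 * 0.537 * 76231.21
Step 3: q = 20468.1 Pa

20468.1


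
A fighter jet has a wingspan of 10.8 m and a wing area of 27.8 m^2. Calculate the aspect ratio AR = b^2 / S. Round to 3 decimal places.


Step 1: b^2 = 10.8^2 = 116.64
Step 2: AR = 116.64 / 27.8 = 4.196

4.196


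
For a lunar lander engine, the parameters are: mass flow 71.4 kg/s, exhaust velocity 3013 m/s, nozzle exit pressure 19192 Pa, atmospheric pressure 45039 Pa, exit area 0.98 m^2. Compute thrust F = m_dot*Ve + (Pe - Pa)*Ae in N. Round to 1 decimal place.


Step 1: Momentum thrust = m_dot * Ve = 71.4 * 3013 = 215128.2 N
Step 2: Pressure thrust = (Pe - Pa) * Ae = (19192 - 45039) * 0.98 = -25330.06 N
Step 3: Total thrust F = 215128.2 + -25330.06 = 189798.1 N

189798.1


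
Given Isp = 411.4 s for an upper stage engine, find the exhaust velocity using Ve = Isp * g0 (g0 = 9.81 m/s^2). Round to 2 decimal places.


Step 1: Ve = Isp * g0 = 411.4 * 9.81
Step 2: Ve = 4035.83 m/s

4035.83


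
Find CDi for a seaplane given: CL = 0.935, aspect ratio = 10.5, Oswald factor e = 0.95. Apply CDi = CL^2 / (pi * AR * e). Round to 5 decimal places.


Step 1: CL^2 = 0.935^2 = 0.874225
Step 2: pi * AR * e = 3.14159 * 10.5 * 0.95 = 31.337387
Step 3: CDi = 0.874225 / 31.337387 = 0.02790

0.02790


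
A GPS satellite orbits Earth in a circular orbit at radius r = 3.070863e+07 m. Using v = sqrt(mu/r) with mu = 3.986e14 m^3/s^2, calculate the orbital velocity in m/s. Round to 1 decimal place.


Step 1: mu / r = 3.986e14 / 3.070863e+07 = 12980064.5617
Step 2: v = sqrt(12980064.5617) = 3602.8 m/s

3602.8


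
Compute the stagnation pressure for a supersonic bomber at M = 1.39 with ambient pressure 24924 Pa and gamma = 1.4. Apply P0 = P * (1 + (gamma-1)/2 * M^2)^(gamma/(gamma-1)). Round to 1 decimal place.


Step 1: (gamma-1)/2 * M^2 = 0.2 * 1.9321 = 0.38642
Step 2: 1 + 0.38642 = 1.38642
Step 3: Exponent gamma/(gamma-1) = 3.5
Step 4: P0 = 24924 * 1.38642^3.5 = 78207.7 Pa

78207.7


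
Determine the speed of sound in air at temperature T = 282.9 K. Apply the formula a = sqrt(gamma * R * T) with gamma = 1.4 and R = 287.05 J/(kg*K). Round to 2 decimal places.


Step 1: gamma * R * T = 1.4 * 287.05 * 282.9 = 113689.023
Step 2: a = sqrt(113689.023) = 337.18 m/s

337.18


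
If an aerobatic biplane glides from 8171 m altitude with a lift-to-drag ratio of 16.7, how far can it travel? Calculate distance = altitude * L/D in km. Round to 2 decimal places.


Step 1: Glide distance = altitude * L/D = 8171 * 16.7 = 136455.7 m
Step 2: Convert to km: 136455.7 / 1000 = 136.46 km

136.46


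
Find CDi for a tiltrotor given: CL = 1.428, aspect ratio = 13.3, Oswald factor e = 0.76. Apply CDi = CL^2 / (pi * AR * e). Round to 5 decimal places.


Step 1: CL^2 = 1.428^2 = 2.039184
Step 2: pi * AR * e = 3.14159 * 13.3 * 0.76 = 31.755219
Step 3: CDi = 2.039184 / 31.755219 = 0.06422

0.06422


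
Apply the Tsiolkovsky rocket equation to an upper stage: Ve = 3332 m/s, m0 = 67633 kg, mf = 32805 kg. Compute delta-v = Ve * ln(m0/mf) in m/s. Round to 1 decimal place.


Step 1: Mass ratio m0/mf = 67633 / 32805 = 2.061667
Step 2: ln(2.061667) = 0.723515
Step 3: delta-v = 3332 * 0.723515 = 2410.8 m/s

2410.8


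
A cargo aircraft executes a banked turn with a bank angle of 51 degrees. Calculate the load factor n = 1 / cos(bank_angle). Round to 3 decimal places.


Step 1: Convert 51 degrees to radians = 0.890118
Step 2: cos(51 deg) = 0.62932
Step 3: n = 1 / 0.62932 = 1.589

1.589


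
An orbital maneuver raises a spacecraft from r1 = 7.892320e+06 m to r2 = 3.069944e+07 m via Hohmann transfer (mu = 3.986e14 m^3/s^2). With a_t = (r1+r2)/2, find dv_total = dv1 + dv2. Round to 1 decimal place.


Step 1: Transfer semi-major axis a_t = (7.892320e+06 + 3.069944e+07) / 2 = 1.929588e+07 m
Step 2: v1 (circular at r1) = sqrt(mu/r1) = 7106.67 m/s
Step 3: v_t1 = sqrt(mu*(2/r1 - 1/a_t)) = 8963.95 m/s
Step 4: dv1 = |8963.95 - 7106.67| = 1857.27 m/s
Step 5: v2 (circular at r2) = 3603.32 m/s, v_t2 = 2304.48 m/s
Step 6: dv2 = |3603.32 - 2304.48| = 1298.84 m/s
Step 7: Total delta-v = 1857.27 + 1298.84 = 3156.1 m/s

3156.1


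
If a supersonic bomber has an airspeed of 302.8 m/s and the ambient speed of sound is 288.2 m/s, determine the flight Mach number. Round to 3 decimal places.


Step 1: M = V / a = 302.8 / 288.2
Step 2: M = 1.051

1.051


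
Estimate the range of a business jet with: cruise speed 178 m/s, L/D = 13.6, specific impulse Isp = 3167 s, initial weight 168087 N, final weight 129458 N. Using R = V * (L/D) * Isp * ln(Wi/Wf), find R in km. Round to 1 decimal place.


Step 1: Coefficient = V * (L/D) * Isp = 178 * 13.6 * 3167 = 7666673.6 m
Step 2: Wi/Wf = 168087 / 129458 = 1.29839
Step 3: ln(1.29839) = 0.261125
Step 4: R = 7666673.6 * 0.261125 = 2001961.7 m = 2002.0 km

2002.0


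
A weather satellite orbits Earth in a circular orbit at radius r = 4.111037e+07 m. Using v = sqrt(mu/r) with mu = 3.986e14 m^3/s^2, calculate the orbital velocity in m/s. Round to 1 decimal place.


Step 1: mu / r = 3.986e14 / 4.111037e+07 = 9695850.463
Step 2: v = sqrt(9695850.463) = 3113.8 m/s

3113.8


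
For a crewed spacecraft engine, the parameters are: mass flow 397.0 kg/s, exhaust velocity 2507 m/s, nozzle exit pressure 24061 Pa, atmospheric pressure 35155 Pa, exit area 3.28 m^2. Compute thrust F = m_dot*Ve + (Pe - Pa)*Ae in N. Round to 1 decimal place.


Step 1: Momentum thrust = m_dot * Ve = 397.0 * 2507 = 995279.0 N
Step 2: Pressure thrust = (Pe - Pa) * Ae = (24061 - 35155) * 3.28 = -36388.32 N
Step 3: Total thrust F = 995279.0 + -36388.32 = 958890.7 N

958890.7


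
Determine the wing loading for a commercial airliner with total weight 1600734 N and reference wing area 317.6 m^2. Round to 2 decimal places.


Step 1: Wing loading = W / S = 1600734 / 317.6
Step 2: Wing loading = 5040.09 N/m^2

5040.09


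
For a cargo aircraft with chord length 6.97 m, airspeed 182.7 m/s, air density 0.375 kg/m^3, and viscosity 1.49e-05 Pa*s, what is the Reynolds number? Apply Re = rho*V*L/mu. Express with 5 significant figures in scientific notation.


Step 1: Numerator = rho * V * L = 0.375 * 182.7 * 6.97 = 477.532125
Step 2: Re = 477.532125 / 1.49e-05
Step 3: Re = 3.2049e+07

3.2049e+07


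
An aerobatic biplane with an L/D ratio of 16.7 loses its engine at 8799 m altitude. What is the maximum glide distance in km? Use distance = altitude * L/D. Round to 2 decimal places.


Step 1: Glide distance = altitude * L/D = 8799 * 16.7 = 146943.3 m
Step 2: Convert to km: 146943.3 / 1000 = 146.94 km

146.94


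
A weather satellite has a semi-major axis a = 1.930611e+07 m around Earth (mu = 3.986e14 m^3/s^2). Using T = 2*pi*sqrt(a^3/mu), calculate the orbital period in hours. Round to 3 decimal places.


Step 1: a^3 / mu = 7.195887e+21 / 3.986e14 = 1.805290e+07
Step 2: sqrt(1.805290e+07) = 4248.8707 s
Step 3: T = 2*pi * 4248.8707 = 26696.44 s
Step 4: T in hours = 26696.44 / 3600 = 7.416 hours

7.416


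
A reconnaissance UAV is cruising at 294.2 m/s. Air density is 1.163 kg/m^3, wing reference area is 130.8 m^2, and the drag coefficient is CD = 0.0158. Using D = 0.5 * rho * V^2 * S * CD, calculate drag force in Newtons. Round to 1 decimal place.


Step 1: Dynamic pressure q = 0.5 * 1.163 * 294.2^2 = 50330.9417 Pa
Step 2: Drag D = q * S * CD = 50330.9417 * 130.8 * 0.0158
Step 3: D = 104015.9 N

104015.9


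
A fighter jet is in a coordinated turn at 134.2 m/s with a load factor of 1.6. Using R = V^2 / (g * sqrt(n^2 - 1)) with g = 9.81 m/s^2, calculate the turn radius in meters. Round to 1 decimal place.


Step 1: V^2 = 134.2^2 = 18009.64
Step 2: n^2 - 1 = 1.6^2 - 1 = 1.56
Step 3: sqrt(1.56) = 1.249
Step 4: R = 18009.64 / (9.81 * 1.249) = 1469.9 m

1469.9


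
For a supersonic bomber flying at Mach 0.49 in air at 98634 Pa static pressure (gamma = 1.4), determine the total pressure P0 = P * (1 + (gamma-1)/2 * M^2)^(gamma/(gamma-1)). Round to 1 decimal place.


Step 1: (gamma-1)/2 * M^2 = 0.2 * 0.2401 = 0.04802
Step 2: 1 + 0.04802 = 1.04802
Step 3: Exponent gamma/(gamma-1) = 3.5
Step 4: P0 = 98634 * 1.04802^3.5 = 116230.5 Pa

116230.5


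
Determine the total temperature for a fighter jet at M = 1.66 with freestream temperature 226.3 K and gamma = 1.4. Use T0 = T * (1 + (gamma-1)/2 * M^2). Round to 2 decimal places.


Step 1: (gamma-1)/2 = 0.2
Step 2: M^2 = 2.7556
Step 3: 1 + 0.2 * 2.7556 = 1.55112
Step 4: T0 = 226.3 * 1.55112 = 351.02 K

351.02


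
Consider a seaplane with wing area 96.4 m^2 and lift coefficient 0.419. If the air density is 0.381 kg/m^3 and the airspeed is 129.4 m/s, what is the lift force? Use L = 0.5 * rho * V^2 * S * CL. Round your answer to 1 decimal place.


Step 1: Calculate dynamic pressure q = 0.5 * 0.381 * 129.4^2 = 0.5 * 0.381 * 16744.36 = 3189.8006 Pa
Step 2: Multiply by wing area and lift coefficient: L = 3189.8006 * 96.4 * 0.419
Step 3: L = 307496.7759 * 0.419 = 128841.1 N

128841.1


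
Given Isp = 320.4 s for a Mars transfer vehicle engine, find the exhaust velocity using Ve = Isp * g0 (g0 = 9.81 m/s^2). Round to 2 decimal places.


Step 1: Ve = Isp * g0 = 320.4 * 9.81
Step 2: Ve = 3143.12 m/s

3143.12


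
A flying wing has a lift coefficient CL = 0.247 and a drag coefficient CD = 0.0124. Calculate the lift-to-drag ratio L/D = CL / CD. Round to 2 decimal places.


Step 1: L/D = CL / CD = 0.247 / 0.0124
Step 2: L/D = 19.92

19.92


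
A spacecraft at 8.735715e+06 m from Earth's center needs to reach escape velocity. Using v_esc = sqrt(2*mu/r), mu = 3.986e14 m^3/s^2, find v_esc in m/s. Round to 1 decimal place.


Step 1: 2*mu/r = 2 * 3.986e14 / 8.735715e+06 = 91257555.907
Step 2: v_esc = sqrt(91257555.907) = 9552.9 m/s

9552.9


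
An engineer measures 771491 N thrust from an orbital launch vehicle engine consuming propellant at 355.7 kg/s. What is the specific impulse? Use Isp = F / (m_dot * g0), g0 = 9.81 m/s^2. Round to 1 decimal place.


Step 1: m_dot * g0 = 355.7 * 9.81 = 3489.42
Step 2: Isp = 771491 / 3489.42 = 221.1 s

221.1


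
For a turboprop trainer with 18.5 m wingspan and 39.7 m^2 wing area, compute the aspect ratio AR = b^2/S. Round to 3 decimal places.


Step 1: b^2 = 18.5^2 = 342.25
Step 2: AR = 342.25 / 39.7 = 8.621

8.621


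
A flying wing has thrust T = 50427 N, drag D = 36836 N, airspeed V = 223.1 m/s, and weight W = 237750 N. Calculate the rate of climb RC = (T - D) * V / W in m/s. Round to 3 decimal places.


Step 1: Excess thrust = T - D = 50427 - 36836 = 13591 N
Step 2: Excess power = 13591 * 223.1 = 3032152.1 W
Step 3: RC = 3032152.1 / 237750 = 12.754 m/s

12.754


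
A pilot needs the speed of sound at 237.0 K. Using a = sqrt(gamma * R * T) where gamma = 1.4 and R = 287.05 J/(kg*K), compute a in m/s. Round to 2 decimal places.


Step 1: gamma * R * T = 1.4 * 287.05 * 237.0 = 95243.19
Step 2: a = sqrt(95243.19) = 308.61 m/s

308.61


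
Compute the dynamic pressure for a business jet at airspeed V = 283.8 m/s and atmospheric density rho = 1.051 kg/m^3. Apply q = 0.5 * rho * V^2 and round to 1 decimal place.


Step 1: V^2 = 283.8^2 = 80542.44
Step 2: q = 0.5 * 1.051 * 80542.44
Step 3: q = 42325.1 Pa

42325.1


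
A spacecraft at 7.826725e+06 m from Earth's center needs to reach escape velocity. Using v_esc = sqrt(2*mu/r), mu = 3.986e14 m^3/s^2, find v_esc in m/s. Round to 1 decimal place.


Step 1: 2*mu/r = 2 * 3.986e14 / 7.826725e+06 = 101856140.3397
Step 2: v_esc = sqrt(101856140.3397) = 10092.4 m/s

10092.4


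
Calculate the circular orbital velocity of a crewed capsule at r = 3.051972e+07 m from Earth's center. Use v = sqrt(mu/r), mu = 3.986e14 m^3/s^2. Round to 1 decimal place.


Step 1: mu / r = 3.986e14 / 3.051972e+07 = 13060408.1558
Step 2: v = sqrt(13060408.1558) = 3613.9 m/s

3613.9


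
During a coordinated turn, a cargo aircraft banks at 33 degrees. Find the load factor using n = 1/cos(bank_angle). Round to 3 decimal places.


Step 1: Convert 33 degrees to radians = 0.575959
Step 2: cos(33 deg) = 0.838671
Step 3: n = 1 / 0.838671 = 1.192

1.192


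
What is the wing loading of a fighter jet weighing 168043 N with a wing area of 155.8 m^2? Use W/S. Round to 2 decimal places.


Step 1: Wing loading = W / S = 168043 / 155.8
Step 2: Wing loading = 1078.58 N/m^2

1078.58


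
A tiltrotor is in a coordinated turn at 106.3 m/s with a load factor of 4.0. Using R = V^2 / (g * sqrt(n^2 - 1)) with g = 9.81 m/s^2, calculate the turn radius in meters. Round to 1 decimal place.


Step 1: V^2 = 106.3^2 = 11299.69
Step 2: n^2 - 1 = 4.0^2 - 1 = 15.0
Step 3: sqrt(15.0) = 3.872983
Step 4: R = 11299.69 / (9.81 * 3.872983) = 297.4 m

297.4
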